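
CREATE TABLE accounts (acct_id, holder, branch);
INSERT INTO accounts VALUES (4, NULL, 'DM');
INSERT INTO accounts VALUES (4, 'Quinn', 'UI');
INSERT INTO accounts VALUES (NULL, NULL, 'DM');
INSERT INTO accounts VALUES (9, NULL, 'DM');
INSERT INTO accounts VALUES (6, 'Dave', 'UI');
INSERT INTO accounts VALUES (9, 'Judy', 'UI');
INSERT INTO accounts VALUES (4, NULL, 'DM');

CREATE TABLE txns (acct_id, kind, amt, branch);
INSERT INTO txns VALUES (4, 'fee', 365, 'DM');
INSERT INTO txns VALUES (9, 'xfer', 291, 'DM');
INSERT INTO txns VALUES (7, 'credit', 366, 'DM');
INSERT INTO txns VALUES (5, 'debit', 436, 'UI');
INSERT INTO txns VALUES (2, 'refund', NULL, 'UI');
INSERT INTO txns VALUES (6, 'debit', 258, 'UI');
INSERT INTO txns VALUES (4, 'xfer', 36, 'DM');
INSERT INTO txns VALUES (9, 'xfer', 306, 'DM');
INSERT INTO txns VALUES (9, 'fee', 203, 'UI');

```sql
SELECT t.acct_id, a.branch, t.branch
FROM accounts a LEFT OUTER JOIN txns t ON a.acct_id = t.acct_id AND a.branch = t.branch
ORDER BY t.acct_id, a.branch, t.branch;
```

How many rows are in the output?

10

LEFT JOIN keeps every row from `accounts`; unmatched rows get NULL for `txns`'s columns.
Matching on a.acct_id = t.acct_id AND a.branch = t.branch. A NULL in a compared column never satisfies the condition.
- a[0] acct_id=4, branch=DM → 2 match(es) in t → 2 row(s).
- a[1] acct_id=4, branch=UI → no match; kept with NULLs on the t side.
- a[2] acct_id=NULL, branch=DM → no match; kept with NULLs on the t side.
- a[3] acct_id=9, branch=DM → 2 match(es) in t → 2 row(s).
- a[4] acct_id=6, branch=UI → 1 match(es) in t → 1 row(s).
- a[5] acct_id=9, branch=UI → 1 match(es) in t → 1 row(s).
- a[6] acct_id=4, branch=DM → 2 match(es) in t → 2 row(s).
Total: 8 matched + 2 padded = 10 rows.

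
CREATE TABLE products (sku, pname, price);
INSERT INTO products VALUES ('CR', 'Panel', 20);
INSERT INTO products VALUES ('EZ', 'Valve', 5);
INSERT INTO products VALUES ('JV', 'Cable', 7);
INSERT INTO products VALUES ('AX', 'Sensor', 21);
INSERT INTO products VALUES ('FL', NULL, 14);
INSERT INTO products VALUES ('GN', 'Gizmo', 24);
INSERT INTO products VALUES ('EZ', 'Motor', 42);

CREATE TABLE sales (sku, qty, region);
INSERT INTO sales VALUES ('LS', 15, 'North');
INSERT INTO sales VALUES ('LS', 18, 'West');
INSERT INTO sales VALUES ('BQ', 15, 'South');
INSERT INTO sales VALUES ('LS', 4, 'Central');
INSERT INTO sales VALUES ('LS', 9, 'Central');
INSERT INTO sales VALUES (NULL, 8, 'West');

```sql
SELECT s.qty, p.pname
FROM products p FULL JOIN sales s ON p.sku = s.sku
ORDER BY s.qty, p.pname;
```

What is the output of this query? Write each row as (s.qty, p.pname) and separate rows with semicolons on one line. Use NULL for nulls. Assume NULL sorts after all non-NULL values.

FULL OUTER JOIN keeps every row from both sides; unmatched rows get NULL for the other side's columns.
Matching on p.sku = s.sku. A NULL in a compared column never satisfies the condition.
- p (sku=CR) has no partner → padded with NULL.
- p (sku=EZ) has no partner → padded with NULL.
- p (sku=JV) has no partner → padded with NULL.
- p (sku=AX) has no partner → padded with NULL.
- p (sku=FL) has no partner → padded with NULL.
- p (sku=GN) has no partner → padded with NULL.
- p (sku=EZ) has no partner → padded with NULL.
- 6 s row(s) had no p match → kept, p columns NULL.

(4, NULL); (8, NULL); (9, NULL); (15, NULL); (15, NULL); (18, NULL); (NULL, Cable); (NULL, Gizmo); (NULL, Motor); (NULL, Panel); (NULL, Sensor); (NULL, Valve); (NULL, NULL)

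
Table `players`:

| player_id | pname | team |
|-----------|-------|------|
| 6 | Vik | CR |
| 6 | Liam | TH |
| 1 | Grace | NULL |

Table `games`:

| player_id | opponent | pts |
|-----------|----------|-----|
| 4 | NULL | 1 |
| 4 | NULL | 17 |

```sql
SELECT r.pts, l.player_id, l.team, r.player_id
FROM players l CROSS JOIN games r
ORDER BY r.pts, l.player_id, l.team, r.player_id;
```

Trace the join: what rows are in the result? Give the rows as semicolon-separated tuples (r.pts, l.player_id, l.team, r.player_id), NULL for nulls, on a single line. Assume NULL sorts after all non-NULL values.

(1, 1, NULL, 4); (1, 6, CR, 4); (1, 6, TH, 4); (17, 1, NULL, 4); (17, 6, CR, 4); (17, 6, TH, 4)

CROSS JOIN pairs every row of `players` with every row of `games`: 3 × 2 = 6 rows.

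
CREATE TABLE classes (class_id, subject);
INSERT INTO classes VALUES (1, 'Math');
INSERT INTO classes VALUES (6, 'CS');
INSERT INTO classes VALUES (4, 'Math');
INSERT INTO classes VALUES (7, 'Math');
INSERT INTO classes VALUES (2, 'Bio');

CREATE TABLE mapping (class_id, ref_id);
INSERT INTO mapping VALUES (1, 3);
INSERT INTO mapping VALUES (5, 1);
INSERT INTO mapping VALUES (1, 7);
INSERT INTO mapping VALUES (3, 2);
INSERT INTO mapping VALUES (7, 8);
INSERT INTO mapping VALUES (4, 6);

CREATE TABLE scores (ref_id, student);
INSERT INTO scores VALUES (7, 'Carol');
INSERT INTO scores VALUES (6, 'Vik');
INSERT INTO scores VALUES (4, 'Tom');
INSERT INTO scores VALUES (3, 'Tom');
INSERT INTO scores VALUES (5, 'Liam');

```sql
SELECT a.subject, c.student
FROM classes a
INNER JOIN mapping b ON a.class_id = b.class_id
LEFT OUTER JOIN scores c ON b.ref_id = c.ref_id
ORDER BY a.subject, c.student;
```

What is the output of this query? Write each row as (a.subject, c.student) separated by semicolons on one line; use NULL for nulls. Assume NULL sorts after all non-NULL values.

(Math, Carol); (Math, Tom); (Math, Vik); (Math, NULL)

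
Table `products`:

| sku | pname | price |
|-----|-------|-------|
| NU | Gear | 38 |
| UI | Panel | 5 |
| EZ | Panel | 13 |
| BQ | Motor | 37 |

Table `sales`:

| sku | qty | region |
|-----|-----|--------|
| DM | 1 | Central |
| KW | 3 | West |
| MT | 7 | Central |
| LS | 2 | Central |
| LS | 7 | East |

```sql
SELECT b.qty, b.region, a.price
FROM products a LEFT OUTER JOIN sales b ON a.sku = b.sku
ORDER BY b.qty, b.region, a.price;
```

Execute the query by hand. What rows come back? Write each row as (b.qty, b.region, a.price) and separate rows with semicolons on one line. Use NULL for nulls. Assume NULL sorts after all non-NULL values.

LEFT JOIN keeps every row from `products`; unmatched rows get NULL for `sales`'s columns.
Matching on a.sku = b.sku.
- a[0] sku=NU → no match; kept with NULLs on the b side.
- a[1] sku=UI → no match; kept with NULLs on the b side.
- a[2] sku=EZ → no match; kept with NULLs on the b side.
- a[3] sku=BQ → no match; kept with NULLs on the b side.
After projecting and ordering:
b.qty | b.region | a.price
NULL | NULL | 5
NULL | NULL | 13
NULL | NULL | 37
NULL | NULL | 38

(NULL, NULL, 5); (NULL, NULL, 13); (NULL, NULL, 37); (NULL, NULL, 38)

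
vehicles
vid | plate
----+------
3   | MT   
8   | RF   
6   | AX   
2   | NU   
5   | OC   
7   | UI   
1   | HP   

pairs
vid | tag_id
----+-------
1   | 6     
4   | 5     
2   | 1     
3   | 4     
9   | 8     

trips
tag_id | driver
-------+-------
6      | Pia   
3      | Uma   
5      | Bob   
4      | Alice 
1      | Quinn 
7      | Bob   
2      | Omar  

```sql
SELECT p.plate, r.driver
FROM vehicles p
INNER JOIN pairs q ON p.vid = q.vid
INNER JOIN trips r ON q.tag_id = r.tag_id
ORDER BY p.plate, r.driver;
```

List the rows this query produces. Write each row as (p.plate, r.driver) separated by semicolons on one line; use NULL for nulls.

(HP, Pia); (MT, Alice); (NU, Quinn)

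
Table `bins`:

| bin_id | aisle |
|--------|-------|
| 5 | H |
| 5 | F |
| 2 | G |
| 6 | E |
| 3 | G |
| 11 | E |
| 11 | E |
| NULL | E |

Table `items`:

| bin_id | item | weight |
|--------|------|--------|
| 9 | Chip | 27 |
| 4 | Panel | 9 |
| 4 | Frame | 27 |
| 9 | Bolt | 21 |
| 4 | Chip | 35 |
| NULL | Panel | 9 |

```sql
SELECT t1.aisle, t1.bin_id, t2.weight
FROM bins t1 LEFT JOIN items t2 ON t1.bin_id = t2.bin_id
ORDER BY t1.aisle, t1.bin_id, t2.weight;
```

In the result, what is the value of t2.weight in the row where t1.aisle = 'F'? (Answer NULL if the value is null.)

NULL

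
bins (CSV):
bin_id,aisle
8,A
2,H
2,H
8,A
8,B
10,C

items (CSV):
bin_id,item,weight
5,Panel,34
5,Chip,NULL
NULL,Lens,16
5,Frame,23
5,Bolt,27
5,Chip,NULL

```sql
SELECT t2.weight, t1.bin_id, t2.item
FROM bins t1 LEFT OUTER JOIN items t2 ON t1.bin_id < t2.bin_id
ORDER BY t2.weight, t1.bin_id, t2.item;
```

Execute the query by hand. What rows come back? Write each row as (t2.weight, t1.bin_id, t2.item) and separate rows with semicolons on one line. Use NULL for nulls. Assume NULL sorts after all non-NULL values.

(23, 2, Frame); (23, 2, Frame); (27, 2, Bolt); (27, 2, Bolt); (34, 2, Panel); (34, 2, Panel); (NULL, 2, Chip); (NULL, 2, Chip); (NULL, 2, Chip); (NULL, 2, Chip); (NULL, 8, NULL); (NULL, 8, NULL); (NULL, 8, NULL); (NULL, 10, NULL)

LEFT JOIN keeps every row from `bins`; unmatched rows get NULL for `items`'s columns.
Matching on t1.bin_id < t2.bin_id. A NULL in a compared column never satisfies the condition.
- bin_id=8: no t2 row matches, row kept with t2 columns NULL.
- bin_id=2: 5 matching t2 row(s), so 5 row(s) emitted.
- bin_id=2: 5 matching t2 row(s), so 5 row(s) emitted.
- bin_id=8: no t2 row matches, row kept with t2 columns NULL.
- bin_id=8: no t2 row matches, row kept with t2 columns NULL.
- bin_id=10: no t2 row matches, row kept with t2 columns NULL.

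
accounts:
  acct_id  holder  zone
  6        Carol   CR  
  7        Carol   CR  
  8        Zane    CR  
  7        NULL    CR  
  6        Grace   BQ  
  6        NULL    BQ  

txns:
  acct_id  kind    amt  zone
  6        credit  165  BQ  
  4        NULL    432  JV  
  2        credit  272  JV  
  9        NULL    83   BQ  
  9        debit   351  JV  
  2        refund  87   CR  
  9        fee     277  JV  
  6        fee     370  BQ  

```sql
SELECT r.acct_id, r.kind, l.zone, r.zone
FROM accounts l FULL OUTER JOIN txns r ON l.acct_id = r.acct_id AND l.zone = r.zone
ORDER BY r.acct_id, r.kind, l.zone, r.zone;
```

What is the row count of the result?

14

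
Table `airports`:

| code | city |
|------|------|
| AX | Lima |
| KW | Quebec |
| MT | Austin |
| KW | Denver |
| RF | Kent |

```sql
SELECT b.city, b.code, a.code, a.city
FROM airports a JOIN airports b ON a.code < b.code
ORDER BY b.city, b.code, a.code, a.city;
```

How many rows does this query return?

INNER JOIN keeps only pairs where the ON condition holds.
Matching on a.code < b.code.
- a row (code=AX): matches 4 b row(s) → 4 output row(s).
- a row (code=KW): matches 2 b row(s) → 2 output row(s).
- a row (code=MT): matches 1 b row(s) → 1 output row(s).
- a row (code=KW): matches 2 b row(s) → 2 output row(s).
- a row (code=RF): no match → dropped.
Total: 9 rows.

9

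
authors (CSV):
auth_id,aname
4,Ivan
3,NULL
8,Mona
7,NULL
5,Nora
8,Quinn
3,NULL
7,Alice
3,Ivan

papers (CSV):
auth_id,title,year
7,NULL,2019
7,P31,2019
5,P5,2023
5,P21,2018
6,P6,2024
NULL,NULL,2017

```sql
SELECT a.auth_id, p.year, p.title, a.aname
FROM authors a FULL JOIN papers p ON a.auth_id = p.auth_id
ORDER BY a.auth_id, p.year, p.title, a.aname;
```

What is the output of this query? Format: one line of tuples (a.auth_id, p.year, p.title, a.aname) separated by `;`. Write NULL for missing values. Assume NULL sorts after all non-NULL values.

(3, NULL, NULL, Ivan); (3, NULL, NULL, NULL); (3, NULL, NULL, NULL); (4, NULL, NULL, Ivan); (5, 2018, P21, Nora); (5, 2023, P5, Nora); (7, 2019, P31, Alice); (7, 2019, P31, NULL); (7, 2019, NULL, Alice); (7, 2019, NULL, NULL); (8, NULL, NULL, Mona); (8, NULL, NULL, Quinn); (NULL, 2017, NULL, NULL); (NULL, 2024, P6, NULL)

FULL OUTER JOIN keeps every row from both sides; unmatched rows get NULL for the other side's columns.
Matching on a.auth_id = p.auth_id. A NULL in a compared column never satisfies the condition.
- a (auth_id=4) has no partner → padded with NULL.
- a (auth_id=3) has no partner → padded with NULL.
- a (auth_id=8) has no partner → padded with NULL.
- a (auth_id=7) pairs with 2 row(s) of p.
- a (auth_id=5) pairs with 2 row(s) of p.
- a (auth_id=8) has no partner → padded with NULL.
- a (auth_id=3) has no partner → padded with NULL.
- a (auth_id=7) pairs with 2 row(s) of p.
- a (auth_id=3) has no partner → padded with NULL.
- plus 2 unmatched p row(s), each kept with NULL a columns.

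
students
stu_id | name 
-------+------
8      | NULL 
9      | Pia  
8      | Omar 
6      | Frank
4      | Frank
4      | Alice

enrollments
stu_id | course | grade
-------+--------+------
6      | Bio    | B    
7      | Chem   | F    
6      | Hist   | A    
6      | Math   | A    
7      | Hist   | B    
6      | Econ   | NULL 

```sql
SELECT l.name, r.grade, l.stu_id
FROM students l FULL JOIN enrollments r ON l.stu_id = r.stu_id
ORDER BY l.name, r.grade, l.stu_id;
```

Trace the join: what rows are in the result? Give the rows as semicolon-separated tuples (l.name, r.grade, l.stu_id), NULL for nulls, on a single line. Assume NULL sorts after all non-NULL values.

(Alice, NULL, 4); (Frank, A, 6); (Frank, A, 6); (Frank, B, 6); (Frank, NULL, 4); (Frank, NULL, 6); (Omar, NULL, 8); (Pia, NULL, 9); (NULL, B, NULL); (NULL, F, NULL); (NULL, NULL, 8)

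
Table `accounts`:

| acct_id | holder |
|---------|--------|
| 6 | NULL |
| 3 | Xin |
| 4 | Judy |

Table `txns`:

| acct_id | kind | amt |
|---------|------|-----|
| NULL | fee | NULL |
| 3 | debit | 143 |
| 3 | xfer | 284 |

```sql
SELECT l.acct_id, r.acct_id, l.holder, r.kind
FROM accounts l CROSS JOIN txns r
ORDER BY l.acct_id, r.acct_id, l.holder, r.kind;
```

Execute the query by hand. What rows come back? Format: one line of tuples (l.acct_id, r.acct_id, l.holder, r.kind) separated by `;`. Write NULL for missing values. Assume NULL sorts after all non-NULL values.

(3, 3, Xin, debit); (3, 3, Xin, xfer); (3, NULL, Xin, fee); (4, 3, Judy, debit); (4, 3, Judy, xfer); (4, NULL, Judy, fee); (6, 3, NULL, debit); (6, 3, NULL, xfer); (6, NULL, NULL, fee)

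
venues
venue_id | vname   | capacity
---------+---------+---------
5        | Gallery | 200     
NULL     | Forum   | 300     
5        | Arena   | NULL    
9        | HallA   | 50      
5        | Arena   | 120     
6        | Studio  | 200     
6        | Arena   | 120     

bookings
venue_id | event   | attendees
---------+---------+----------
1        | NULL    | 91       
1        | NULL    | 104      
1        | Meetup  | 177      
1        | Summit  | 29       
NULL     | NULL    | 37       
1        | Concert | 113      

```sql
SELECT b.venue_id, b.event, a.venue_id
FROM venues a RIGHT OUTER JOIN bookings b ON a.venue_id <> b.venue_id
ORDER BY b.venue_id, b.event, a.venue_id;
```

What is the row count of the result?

31

RIGHT JOIN keeps every row from `bookings`; unmatched rows get NULL for `venues`'s columns.
Matching on a.venue_id <> b.venue_id. A NULL in a compared column never satisfies the condition.
- a (venue_id=5) pairs with 5 row(s) of b.
- a (venue_id=NULL) has no partner in b.
- a (venue_id=5) pairs with 5 row(s) of b.
- a (venue_id=9) pairs with 5 row(s) of b.
- a (venue_id=5) pairs with 5 row(s) of b.
- a (venue_id=6) pairs with 5 row(s) of b.
- a (venue_id=6) pairs with 5 row(s) of b.
- 1 b row(s) had no a match → kept, a columns NULL.
Total: 30 matched + 1 padded = 31 rows.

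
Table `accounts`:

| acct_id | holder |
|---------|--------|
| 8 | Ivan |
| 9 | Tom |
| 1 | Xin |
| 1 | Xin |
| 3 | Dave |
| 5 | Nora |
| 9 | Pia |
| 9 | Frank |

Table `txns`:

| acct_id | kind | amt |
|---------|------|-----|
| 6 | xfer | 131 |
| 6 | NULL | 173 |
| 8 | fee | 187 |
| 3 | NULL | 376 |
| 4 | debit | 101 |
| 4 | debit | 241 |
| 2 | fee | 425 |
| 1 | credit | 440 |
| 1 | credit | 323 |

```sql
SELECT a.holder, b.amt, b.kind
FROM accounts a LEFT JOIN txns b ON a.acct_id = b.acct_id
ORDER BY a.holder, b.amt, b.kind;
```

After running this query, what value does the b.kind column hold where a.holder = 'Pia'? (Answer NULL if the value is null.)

LEFT JOIN keeps every row from `accounts`; unmatched rows get NULL for `txns`'s columns.
Matching on a.acct_id = b.acct_id.
- acct_id=8: 1 matching b row(s), so 1 row(s) emitted.
- acct_id=9: no b row matches, row kept with b columns NULL.
- acct_id=1: 2 matching b row(s), so 2 row(s) emitted.
- acct_id=1: 2 matching b row(s), so 2 row(s) emitted.
- acct_id=3: 1 matching b row(s), so 1 row(s) emitted.
- acct_id=5: no b row matches, row kept with b columns NULL.
- acct_id=9: no b row matches, row kept with b columns NULL.
- acct_id=9: no b row matches, row kept with b columns NULL.

NULL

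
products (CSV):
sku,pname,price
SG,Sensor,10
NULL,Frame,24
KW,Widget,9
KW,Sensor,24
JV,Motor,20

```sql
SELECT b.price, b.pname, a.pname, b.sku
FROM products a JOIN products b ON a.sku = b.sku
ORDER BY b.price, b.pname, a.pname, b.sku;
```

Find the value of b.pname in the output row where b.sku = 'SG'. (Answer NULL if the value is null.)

INNER JOIN keeps only pairs where the ON condition holds.
Matching on a.sku = b.sku. A NULL in a compared column never satisfies the condition.
- sku=SG: 1 matching b row(s), so 1 row(s) emitted.
- sku=NULL: no matching b row, dropped.
- sku=KW: 2 matching b row(s), so 2 row(s) emitted.
- sku=KW: 2 matching b row(s), so 2 row(s) emitted.
- sku=JV: 1 matching b row(s), so 1 row(s) emitted.

Sensor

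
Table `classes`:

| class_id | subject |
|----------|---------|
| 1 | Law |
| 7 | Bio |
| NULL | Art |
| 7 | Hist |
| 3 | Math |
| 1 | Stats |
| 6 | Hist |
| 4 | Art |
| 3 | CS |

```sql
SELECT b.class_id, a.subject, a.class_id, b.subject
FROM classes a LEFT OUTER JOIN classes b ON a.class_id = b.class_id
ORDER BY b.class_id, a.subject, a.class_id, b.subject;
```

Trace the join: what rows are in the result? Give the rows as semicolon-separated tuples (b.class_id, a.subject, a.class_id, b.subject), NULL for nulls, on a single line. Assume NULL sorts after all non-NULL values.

LEFT JOIN keeps every row from `classes a`; unmatched rows get NULL for `classes b`'s columns.
Matching on a.class_id = b.class_id. A NULL in a compared column never satisfies the condition.
- a[0] class_id=1 → 2 match(es) in b → 2 row(s).
- a[1] class_id=7 → 2 match(es) in b → 2 row(s).
- a[2] class_id=NULL → no match; kept with NULLs on the b side.
- a[3] class_id=7 → 2 match(es) in b → 2 row(s).
- a[4] class_id=3 → 2 match(es) in b → 2 row(s).
- a[5] class_id=1 → 2 match(es) in b → 2 row(s).
- a[6] class_id=6 → 1 match(es) in b → 1 row(s).
- a[7] class_id=4 → 1 match(es) in b → 1 row(s).
- a[8] class_id=3 → 2 match(es) in b → 2 row(s).

(1, Law, 1, Law); (1, Law, 1, Stats); (1, Stats, 1, Law); (1, Stats, 1, Stats); (3, CS, 3, CS); (3, CS, 3, Math); (3, Math, 3, CS); (3, Math, 3, Math); (4, Art, 4, Art); (6, Hist, 6, Hist); (7, Bio, 7, Bio); (7, Bio, 7, Hist); (7, Hist, 7, Bio); (7, Hist, 7, Hist); (NULL, Art, NULL, NULL)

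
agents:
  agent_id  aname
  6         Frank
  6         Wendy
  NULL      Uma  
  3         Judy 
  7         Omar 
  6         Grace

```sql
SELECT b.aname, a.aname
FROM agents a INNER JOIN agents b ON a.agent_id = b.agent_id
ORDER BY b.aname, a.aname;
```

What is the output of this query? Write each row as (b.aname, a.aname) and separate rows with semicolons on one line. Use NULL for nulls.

INNER JOIN keeps only pairs where the ON condition holds.
Matching on a.agent_id = b.agent_id. A NULL in a compared column never satisfies the condition.
Matched pairs: 11.

(Frank, Frank); (Frank, Grace); (Frank, Wendy); (Grace, Frank); (Grace, Grace); (Grace, Wendy); (Judy, Judy); (Omar, Omar); (Wendy, Frank); (Wendy, Grace); (Wendy, Wendy)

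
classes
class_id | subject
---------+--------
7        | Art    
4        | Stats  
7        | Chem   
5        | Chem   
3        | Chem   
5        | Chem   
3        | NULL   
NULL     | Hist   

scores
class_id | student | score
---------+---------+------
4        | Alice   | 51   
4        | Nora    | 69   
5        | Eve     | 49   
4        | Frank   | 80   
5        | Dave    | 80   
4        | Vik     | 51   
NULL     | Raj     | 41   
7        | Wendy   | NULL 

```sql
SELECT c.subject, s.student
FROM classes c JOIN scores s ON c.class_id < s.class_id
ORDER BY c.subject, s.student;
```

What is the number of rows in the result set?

INNER JOIN keeps only pairs where the ON condition holds.
Matching on c.class_id < s.class_id. A NULL in a compared column never satisfies the condition.
Matched pairs: 19.
Total: 19 rows.

19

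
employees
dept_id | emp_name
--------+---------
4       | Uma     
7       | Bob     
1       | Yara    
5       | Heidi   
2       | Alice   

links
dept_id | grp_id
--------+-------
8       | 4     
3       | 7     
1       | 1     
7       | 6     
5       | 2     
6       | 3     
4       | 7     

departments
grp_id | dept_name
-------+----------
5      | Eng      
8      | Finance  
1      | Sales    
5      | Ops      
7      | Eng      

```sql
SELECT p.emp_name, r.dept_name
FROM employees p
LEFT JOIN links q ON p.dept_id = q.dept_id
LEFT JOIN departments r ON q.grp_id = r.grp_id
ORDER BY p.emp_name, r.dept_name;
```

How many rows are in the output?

5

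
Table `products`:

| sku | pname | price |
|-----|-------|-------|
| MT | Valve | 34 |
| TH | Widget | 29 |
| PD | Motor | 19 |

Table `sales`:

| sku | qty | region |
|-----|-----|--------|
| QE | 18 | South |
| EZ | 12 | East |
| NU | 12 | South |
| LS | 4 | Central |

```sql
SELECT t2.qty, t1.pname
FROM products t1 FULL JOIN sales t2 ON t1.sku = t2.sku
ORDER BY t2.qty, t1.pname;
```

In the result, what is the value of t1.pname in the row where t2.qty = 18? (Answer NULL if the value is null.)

FULL OUTER JOIN keeps every row from both sides; unmatched rows get NULL for the other side's columns.
Matching on t1.sku = t2.sku.
Matched pairs: 0; unmatched t1 rows kept: 3; unmatched t2 rows kept: 4.

NULL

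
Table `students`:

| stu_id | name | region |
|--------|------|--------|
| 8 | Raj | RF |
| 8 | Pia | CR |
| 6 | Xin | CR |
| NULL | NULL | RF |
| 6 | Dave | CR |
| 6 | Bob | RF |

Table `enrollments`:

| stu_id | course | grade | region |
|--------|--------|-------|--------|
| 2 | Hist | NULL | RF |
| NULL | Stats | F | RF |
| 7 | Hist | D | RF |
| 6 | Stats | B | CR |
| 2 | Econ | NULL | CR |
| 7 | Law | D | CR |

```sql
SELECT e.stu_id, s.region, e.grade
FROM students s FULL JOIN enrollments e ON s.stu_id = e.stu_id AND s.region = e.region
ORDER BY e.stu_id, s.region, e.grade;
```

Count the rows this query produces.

11

FULL OUTER JOIN keeps every row from both sides; unmatched rows get NULL for the other side's columns.
Matching on s.stu_id = e.stu_id AND s.region = e.region. A NULL in a compared column never satisfies the condition.
- s row (stu_id=8, region=RF): no match → kept, e columns NULL.
- s row (stu_id=8, region=CR): no match → kept, e columns NULL.
- s row (stu_id=6, region=CR): matches 1 e row(s) → 1 output row(s).
- s row (stu_id=NULL, region=RF): no match → kept, e columns NULL.
- s row (stu_id=6, region=CR): matches 1 e row(s) → 1 output row(s).
- s row (stu_id=6, region=RF): no match → kept, e columns NULL.
- 5 e row(s) had no s match → kept, s columns NULL.
Total: 2 matched + 9 padded = 11 rows.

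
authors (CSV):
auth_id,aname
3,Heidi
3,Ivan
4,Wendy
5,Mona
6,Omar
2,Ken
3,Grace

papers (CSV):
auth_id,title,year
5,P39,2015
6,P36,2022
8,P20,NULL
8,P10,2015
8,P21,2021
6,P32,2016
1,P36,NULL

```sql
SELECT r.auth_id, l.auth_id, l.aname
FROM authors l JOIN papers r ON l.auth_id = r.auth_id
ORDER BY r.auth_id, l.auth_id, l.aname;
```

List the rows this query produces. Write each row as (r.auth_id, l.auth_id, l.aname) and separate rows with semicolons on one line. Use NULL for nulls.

(5, 5, Mona); (6, 6, Omar); (6, 6, Omar)

INNER JOIN keeps only pairs where the ON condition holds.
Matching on l.auth_id = r.auth_id.
- l (auth_id=3) has no partner → excluded.
- l (auth_id=3) has no partner → excluded.
- l (auth_id=4) has no partner → excluded.
- l (auth_id=5) pairs with 1 row(s) of r.
- l (auth_id=6) pairs with 2 row(s) of r.
- l (auth_id=2) has no partner → excluded.
- l (auth_id=3) has no partner → excluded.
After projecting and ordering:
r.auth_id | l.auth_id | l.aname
5 | 5 | Mona
6 | 6 | Omar
6 | 6 | Omar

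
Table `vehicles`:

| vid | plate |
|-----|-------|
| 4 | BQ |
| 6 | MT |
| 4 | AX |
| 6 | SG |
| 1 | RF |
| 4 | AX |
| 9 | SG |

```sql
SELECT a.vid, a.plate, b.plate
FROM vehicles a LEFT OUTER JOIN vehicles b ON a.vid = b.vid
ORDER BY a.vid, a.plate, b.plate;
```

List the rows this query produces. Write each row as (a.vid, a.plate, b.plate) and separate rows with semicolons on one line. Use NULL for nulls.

LEFT JOIN keeps every row from `vehicles a`; unmatched rows get NULL for `vehicles b`'s columns.
Matching on a.vid = b.vid.
- vid=4: 3 matching b row(s), so 3 row(s) emitted.
- vid=6: 2 matching b row(s), so 2 row(s) emitted.
- vid=4: 3 matching b row(s), so 3 row(s) emitted.
- vid=6: 2 matching b row(s), so 2 row(s) emitted.
- vid=1: 1 matching b row(s), so 1 row(s) emitted.
- vid=4: 3 matching b row(s), so 3 row(s) emitted.
- vid=9: 1 matching b row(s), so 1 row(s) emitted.

(1, RF, RF); (4, AX, AX); (4, AX, AX); (4, AX, AX); (4, AX, AX); (4, AX, BQ); (4, AX, BQ); (4, BQ, AX); (4, BQ, AX); (4, BQ, BQ); (6, MT, MT); (6, MT, SG); (6, SG, MT); (6, SG, SG); (9, SG, SG)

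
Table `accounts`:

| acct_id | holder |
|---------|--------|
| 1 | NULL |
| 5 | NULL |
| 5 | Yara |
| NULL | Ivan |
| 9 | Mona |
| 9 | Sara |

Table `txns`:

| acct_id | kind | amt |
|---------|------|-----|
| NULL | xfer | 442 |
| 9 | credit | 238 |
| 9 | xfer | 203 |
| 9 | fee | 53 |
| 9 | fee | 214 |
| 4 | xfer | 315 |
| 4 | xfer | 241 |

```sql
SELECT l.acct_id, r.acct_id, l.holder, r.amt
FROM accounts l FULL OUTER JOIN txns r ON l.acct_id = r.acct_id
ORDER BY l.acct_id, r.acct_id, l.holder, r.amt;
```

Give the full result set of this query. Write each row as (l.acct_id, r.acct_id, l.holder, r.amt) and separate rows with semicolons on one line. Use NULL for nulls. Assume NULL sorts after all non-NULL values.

FULL OUTER JOIN keeps every row from both sides; unmatched rows get NULL for the other side's columns.
Matching on l.acct_id = r.acct_id. A NULL in a compared column never satisfies the condition.
- l (acct_id=1) has no partner → padded with NULL.
- l (acct_id=5) has no partner → padded with NULL.
- l (acct_id=5) has no partner → padded with NULL.
- l (acct_id=NULL) has no partner → padded with NULL.
- l (acct_id=9) pairs with 4 row(s) of r.
- l (acct_id=9) pairs with 4 row(s) of r.
- 3 r row(s) had no l match → kept, l columns NULL.

(1, NULL, NULL, NULL); (5, NULL, Yara, NULL); (5, NULL, NULL, NULL); (9, 9, Mona, 53); (9, 9, Mona, 203); (9, 9, Mona, 214); (9, 9, Mona, 238); (9, 9, Sara, 53); (9, 9, Sara, 203); (9, 9, Sara, 214); (9, 9, Sara, 238); (NULL, 4, NULL, 241); (NULL, 4, NULL, 315); (NULL, NULL, Ivan, NULL); (NULL, NULL, NULL, 442)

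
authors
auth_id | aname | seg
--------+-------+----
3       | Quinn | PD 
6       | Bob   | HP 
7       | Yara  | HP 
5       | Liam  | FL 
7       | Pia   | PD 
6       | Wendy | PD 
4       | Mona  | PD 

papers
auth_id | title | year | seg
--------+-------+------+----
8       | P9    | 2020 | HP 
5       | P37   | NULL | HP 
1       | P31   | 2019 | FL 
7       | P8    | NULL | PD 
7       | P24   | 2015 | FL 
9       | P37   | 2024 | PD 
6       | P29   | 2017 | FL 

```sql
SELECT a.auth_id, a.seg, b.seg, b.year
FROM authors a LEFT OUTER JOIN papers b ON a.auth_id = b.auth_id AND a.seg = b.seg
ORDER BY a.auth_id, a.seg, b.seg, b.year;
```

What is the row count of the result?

LEFT JOIN keeps every row from `authors`; unmatched rows get NULL for `papers`'s columns.
Matching on a.auth_id = b.auth_id AND a.seg = b.seg.
- a[0] auth_id=3, seg=PD → no match; kept with NULLs on the b side.
- a[1] auth_id=6, seg=HP → no match; kept with NULLs on the b side.
- a[2] auth_id=7, seg=HP → no match; kept with NULLs on the b side.
- a[3] auth_id=5, seg=FL → no match; kept with NULLs on the b side.
- a[4] auth_id=7, seg=PD → 1 match(es) in b → 1 row(s).
- a[5] auth_id=6, seg=PD → no match; kept with NULLs on the b side.
- a[6] auth_id=4, seg=PD → no match; kept with NULLs on the b side.
Total: 1 matched + 6 padded = 7 rows.

7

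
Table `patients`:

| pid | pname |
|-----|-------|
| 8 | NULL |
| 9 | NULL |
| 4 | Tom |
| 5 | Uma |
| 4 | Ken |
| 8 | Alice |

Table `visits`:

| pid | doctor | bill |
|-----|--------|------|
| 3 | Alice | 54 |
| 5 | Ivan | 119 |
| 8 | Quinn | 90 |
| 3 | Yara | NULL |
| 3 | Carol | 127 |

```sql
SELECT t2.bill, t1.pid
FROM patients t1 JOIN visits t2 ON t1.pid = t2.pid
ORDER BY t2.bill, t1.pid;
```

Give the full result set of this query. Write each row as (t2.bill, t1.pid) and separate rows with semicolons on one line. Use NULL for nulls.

(90, 8); (90, 8); (119, 5)

INNER JOIN keeps only pairs where the ON condition holds.
Matching on t1.pid = t2.pid.
- t1 (pid=8) pairs with 1 row(s) of t2.
- t1 (pid=9) has no partner → excluded.
- t1 (pid=4) has no partner → excluded.
- t1 (pid=5) pairs with 1 row(s) of t2.
- t1 (pid=4) has no partner → excluded.
- t1 (pid=8) pairs with 1 row(s) of t2.
After projecting and ordering:
t2.bill | t1.pid
90 | 8
90 | 8
119 | 5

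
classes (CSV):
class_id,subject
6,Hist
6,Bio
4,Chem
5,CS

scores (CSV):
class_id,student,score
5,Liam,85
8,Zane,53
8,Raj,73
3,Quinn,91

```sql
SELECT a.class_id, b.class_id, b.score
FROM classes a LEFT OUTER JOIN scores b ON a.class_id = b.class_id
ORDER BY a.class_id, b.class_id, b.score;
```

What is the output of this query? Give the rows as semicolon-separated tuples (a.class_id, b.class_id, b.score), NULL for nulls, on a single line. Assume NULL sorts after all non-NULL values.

LEFT JOIN keeps every row from `classes`; unmatched rows get NULL for `scores`'s columns.
Matching on a.class_id = b.class_id.
- a[0] class_id=6 → no match; kept with NULLs on the b side.
- a[1] class_id=6 → no match; kept with NULLs on the b side.
- a[2] class_id=4 → no match; kept with NULLs on the b side.
- a[3] class_id=5 → 1 match(es) in b → 1 row(s).
After projecting and ordering:
a.class_id | b.class_id | b.score
4 | NULL | NULL
5 | 5 | 85
6 | NULL | NULL
6 | NULL | NULL

(4, NULL, NULL); (5, 5, 85); (6, NULL, NULL); (6, NULL, NULL)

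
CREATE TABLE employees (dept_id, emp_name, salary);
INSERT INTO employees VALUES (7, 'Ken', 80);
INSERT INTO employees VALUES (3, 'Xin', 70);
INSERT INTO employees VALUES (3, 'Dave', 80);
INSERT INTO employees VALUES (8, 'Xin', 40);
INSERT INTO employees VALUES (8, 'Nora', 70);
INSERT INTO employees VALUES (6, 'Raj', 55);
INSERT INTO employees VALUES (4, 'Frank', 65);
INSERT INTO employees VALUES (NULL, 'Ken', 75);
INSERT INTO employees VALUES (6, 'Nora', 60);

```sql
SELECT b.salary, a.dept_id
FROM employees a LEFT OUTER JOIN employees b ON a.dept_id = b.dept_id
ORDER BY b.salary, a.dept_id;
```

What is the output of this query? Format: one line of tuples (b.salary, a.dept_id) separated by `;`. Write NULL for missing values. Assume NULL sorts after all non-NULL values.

(40, 8); (40, 8); (55, 6); (55, 6); (60, 6); (60, 6); (65, 4); (70, 3); (70, 3); (70, 8); (70, 8); (80, 3); (80, 3); (80, 7); (NULL, NULL)

LEFT JOIN keeps every row from `employees a`; unmatched rows get NULL for `employees b`'s columns.
Matching on a.dept_id = b.dept_id. A NULL in a compared column never satisfies the condition.
- dept_id=7: 1 matching b row(s), so 1 row(s) emitted.
- dept_id=3: 2 matching b row(s), so 2 row(s) emitted.
- dept_id=3: 2 matching b row(s), so 2 row(s) emitted.
- dept_id=8: 2 matching b row(s), so 2 row(s) emitted.
- dept_id=8: 2 matching b row(s), so 2 row(s) emitted.
- dept_id=6: 2 matching b row(s), so 2 row(s) emitted.
- dept_id=4: 1 matching b row(s), so 1 row(s) emitted.
- dept_id=NULL: no b row matches, row kept with b columns NULL.
- dept_id=6: 2 matching b row(s), so 2 row(s) emitted.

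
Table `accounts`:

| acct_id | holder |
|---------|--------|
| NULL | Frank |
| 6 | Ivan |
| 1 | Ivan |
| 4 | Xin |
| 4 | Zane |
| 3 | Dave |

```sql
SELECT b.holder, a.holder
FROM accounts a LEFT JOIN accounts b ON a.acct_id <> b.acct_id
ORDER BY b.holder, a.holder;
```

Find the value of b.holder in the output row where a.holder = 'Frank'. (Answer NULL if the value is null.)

NULL

LEFT JOIN keeps every row from `accounts a`; unmatched rows get NULL for `accounts b`'s columns.
Matching on a.acct_id <> b.acct_id. A NULL in a compared column never satisfies the condition.
Matched pairs: 18; unmatched a rows kept: 1.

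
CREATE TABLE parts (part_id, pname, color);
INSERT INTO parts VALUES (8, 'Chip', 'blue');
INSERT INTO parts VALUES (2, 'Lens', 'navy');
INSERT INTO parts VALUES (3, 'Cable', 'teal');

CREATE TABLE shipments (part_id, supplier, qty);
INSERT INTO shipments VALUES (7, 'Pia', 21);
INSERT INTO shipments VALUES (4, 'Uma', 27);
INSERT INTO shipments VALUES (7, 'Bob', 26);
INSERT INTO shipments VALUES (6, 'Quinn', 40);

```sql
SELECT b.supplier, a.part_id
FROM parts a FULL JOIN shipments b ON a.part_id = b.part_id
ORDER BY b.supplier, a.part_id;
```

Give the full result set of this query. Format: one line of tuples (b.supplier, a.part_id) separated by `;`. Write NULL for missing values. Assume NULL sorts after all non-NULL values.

(Bob, NULL); (Pia, NULL); (Quinn, NULL); (Uma, NULL); (NULL, 2); (NULL, 3); (NULL, 8)

FULL OUTER JOIN keeps every row from both sides; unmatched rows get NULL for the other side's columns.
Matching on a.part_id = b.part_id.
Matched pairs: 0; unmatched a rows kept: 3; unmatched b rows kept: 4.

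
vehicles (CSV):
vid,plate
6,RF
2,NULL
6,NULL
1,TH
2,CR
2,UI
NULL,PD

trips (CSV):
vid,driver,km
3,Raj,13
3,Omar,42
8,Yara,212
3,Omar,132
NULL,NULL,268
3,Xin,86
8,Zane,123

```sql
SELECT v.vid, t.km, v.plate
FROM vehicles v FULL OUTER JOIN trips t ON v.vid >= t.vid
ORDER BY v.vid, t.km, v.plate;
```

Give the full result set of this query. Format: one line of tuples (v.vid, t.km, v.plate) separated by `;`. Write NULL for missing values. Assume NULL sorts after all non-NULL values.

FULL OUTER JOIN keeps every row from both sides; unmatched rows get NULL for the other side's columns.
Matching on v.vid >= t.vid. A NULL in a compared column never satisfies the condition.
- v[0] vid=6 → 4 match(es) in t → 4 row(s).
- v[1] vid=2 → no match; kept with NULLs on the t side.
- v[2] vid=6 → 4 match(es) in t → 4 row(s).
- v[3] vid=1 → no match; kept with NULLs on the t side.
- v[4] vid=2 → no match; kept with NULLs on the t side.
- v[5] vid=2 → no match; kept with NULLs on the t side.
- v[6] vid=NULL → no match; kept with NULLs on the t side.
- 3 t row(s) had no v match → kept, v columns NULL.

(1, NULL, TH); (2, NULL, CR); (2, NULL, UI); (2, NULL, NULL); (6, 13, RF); (6, 13, NULL); (6, 42, RF); (6, 42, NULL); (6, 86, RF); (6, 86, NULL); (6, 132, RF); (6, 132, NULL); (NULL, 123, NULL); (NULL, 212, NULL); (NULL, 268, NULL); (NULL, NULL, PD)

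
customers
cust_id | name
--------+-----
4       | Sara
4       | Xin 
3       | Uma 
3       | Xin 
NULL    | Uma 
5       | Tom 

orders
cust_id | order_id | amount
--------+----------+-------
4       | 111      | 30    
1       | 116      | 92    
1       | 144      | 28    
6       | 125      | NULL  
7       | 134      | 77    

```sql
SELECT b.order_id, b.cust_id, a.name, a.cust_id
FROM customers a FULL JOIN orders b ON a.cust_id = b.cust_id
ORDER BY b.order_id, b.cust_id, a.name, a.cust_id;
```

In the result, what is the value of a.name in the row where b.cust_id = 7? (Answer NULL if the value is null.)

NULL

FULL OUTER JOIN keeps every row from both sides; unmatched rows get NULL for the other side's columns.
Matching on a.cust_id = b.cust_id. A NULL in a compared column never satisfies the condition.
Matched pairs: 2; unmatched a rows kept: 4; unmatched b rows kept: 4.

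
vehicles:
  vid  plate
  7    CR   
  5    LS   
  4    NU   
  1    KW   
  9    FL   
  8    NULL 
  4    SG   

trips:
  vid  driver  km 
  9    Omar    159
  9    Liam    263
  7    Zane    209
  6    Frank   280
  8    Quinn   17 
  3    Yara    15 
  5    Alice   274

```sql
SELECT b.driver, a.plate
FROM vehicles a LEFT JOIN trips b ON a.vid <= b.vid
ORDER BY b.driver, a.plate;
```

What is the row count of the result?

LEFT JOIN keeps every row from `vehicles`; unmatched rows get NULL for `trips`'s columns.
Matching on a.vid <= b.vid.
Matched pairs: 34; unmatched a rows kept: 0.
Total: 34 rows.

34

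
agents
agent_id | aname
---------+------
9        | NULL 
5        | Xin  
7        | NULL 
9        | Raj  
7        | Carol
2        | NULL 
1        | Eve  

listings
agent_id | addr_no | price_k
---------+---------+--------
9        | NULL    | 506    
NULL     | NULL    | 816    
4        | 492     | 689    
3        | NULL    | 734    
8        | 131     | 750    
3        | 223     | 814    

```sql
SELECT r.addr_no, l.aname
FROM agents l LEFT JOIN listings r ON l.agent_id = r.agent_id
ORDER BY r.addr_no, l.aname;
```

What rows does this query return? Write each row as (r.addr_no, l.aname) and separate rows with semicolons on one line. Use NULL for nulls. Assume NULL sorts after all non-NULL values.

(NULL, Carol); (NULL, Eve); (NULL, Raj); (NULL, Xin); (NULL, NULL); (NULL, NULL); (NULL, NULL)

LEFT JOIN keeps every row from `agents`; unmatched rows get NULL for `listings`'s columns.
Matching on l.agent_id = r.agent_id. A NULL in a compared column never satisfies the condition.
Matched pairs: 2; unmatched l rows kept: 5.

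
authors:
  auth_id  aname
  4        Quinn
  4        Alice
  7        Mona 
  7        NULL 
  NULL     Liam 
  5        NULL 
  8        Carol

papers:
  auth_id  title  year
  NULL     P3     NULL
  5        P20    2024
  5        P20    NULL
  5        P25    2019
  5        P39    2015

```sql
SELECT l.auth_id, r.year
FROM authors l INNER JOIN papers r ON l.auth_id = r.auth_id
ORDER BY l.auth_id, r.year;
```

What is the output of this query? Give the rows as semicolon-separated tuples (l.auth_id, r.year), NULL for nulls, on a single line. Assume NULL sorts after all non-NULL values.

INNER JOIN keeps only pairs where the ON condition holds.
Matching on l.auth_id = r.auth_id. A NULL in a compared column never satisfies the condition.
Matched pairs: 4.

(5, 2015); (5, 2019); (5, 2024); (5, NULL)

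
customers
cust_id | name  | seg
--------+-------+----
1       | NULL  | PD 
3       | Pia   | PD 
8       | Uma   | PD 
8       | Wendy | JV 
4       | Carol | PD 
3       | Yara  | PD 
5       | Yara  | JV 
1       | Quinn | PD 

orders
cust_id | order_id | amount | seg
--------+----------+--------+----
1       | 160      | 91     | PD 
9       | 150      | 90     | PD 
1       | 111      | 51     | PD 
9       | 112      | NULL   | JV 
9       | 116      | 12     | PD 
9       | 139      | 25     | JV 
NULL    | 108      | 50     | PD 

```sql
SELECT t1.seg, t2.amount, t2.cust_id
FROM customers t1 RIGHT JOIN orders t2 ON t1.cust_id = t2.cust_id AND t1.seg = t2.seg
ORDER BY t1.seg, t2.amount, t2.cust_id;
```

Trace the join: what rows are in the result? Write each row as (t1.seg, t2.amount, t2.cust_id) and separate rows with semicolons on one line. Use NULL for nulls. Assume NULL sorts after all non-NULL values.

(PD, 51, 1); (PD, 51, 1); (PD, 91, 1); (PD, 91, 1); (NULL, 12, 9); (NULL, 25, 9); (NULL, 50, NULL); (NULL, 90, 9); (NULL, NULL, 9)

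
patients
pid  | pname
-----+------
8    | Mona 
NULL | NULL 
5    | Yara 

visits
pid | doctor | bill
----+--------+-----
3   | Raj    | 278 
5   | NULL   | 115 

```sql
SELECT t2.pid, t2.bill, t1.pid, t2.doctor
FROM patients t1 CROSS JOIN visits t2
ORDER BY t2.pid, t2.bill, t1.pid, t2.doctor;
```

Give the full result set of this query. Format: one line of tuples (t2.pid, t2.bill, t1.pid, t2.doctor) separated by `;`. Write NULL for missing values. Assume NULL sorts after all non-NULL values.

CROSS JOIN pairs every row of `patients` with every row of `visits`: 3 × 2 = 6 rows.
After projecting and ordering:
t2.pid | t2.bill | t1.pid | t2.doctor
3 | 278 | 5 | Raj
3 | 278 | 8 | Raj
3 | 278 | NULL | Raj
5 | 115 | 5 | NULL
5 | 115 | 8 | NULL
5 | 115 | NULL | NULL

(3, 278, 5, Raj); (3, 278, 8, Raj); (3, 278, NULL, Raj); (5, 115, 5, NULL); (5, 115, 8, NULL); (5, 115, NULL, NULL)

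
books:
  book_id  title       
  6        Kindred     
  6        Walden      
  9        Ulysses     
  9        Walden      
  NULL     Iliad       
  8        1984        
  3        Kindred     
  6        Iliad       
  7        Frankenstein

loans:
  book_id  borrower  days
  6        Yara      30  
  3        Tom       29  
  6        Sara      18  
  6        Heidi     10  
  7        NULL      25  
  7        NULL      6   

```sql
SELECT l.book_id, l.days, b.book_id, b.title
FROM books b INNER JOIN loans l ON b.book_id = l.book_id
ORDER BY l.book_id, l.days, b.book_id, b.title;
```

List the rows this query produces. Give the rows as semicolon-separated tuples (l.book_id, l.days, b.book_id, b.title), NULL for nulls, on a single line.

INNER JOIN keeps only pairs where the ON condition holds.
Matching on b.book_id = l.book_id. A NULL in a compared column never satisfies the condition.
- book_id=6: 3 matching l row(s), so 3 row(s) emitted.
- book_id=6: 3 matching l row(s), so 3 row(s) emitted.
- book_id=9: no matching l row, dropped.
- book_id=9: no matching l row, dropped.
- book_id=NULL: no matching l row, dropped.
- book_id=8: no matching l row, dropped.
- book_id=3: 1 matching l row(s), so 1 row(s) emitted.
- book_id=6: 3 matching l row(s), so 3 row(s) emitted.
- book_id=7: 2 matching l row(s), so 2 row(s) emitted.

(3, 29, 3, Kindred); (6, 10, 6, Iliad); (6, 10, 6, Kindred); (6, 10, 6, Walden); (6, 18, 6, Iliad); (6, 18, 6, Kindred); (6, 18, 6, Walden); (6, 30, 6, Iliad); (6, 30, 6, Kindred); (6, 30, 6, Walden); (7, 6, 7, Frankenstein); (7, 25, 7, Frankenstein)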